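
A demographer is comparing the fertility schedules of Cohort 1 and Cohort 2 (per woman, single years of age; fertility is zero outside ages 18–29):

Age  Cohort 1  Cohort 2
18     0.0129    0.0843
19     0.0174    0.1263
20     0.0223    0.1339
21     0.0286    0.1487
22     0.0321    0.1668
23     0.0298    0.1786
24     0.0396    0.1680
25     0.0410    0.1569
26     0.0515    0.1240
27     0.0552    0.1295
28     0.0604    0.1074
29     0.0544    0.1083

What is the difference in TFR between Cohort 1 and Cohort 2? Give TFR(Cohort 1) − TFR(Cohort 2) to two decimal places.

Cohort 1:
  Sum of ASFRs = 0.0129 + 0.0174 + 0.0223 + 0.0286 + 0.0321 + 0.0298 + 0.0396 + 0.0410 + 0.0515 + 0.0552 + 0.0604 + 0.0544 = 0.4452
  TFR = 0.4452
Cohort 2:
  Sum of ASFRs = 0.0843 + 0.1263 + 0.1339 + 0.1487 + 0.1668 + 0.1786 + 0.1680 + 0.1569 + 0.1240 + 0.1295 + 0.1074 + 0.1083 = 1.6327
  TFR = 1.6327
Difference = 0.4452 − 1.6327 = -1.1875

-1.19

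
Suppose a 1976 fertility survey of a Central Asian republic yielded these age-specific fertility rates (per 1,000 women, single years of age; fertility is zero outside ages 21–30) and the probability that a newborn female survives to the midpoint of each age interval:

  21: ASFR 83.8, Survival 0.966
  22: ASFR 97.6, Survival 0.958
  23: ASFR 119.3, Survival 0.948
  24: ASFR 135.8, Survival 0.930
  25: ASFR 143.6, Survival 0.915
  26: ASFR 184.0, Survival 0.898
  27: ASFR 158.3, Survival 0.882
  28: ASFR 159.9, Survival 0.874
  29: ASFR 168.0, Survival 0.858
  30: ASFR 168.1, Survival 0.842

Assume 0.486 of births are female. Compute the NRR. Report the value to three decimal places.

0.620

Proportion female at birth = 0.486.
Survival-weighted fertility by age (1·fₓ·Sₓ):
  21: 1 × 83.8/1000 × 0.966 = 0.08095
  22: 1 × 97.6/1000 × 0.958 = 0.09350
  23: 1 × 119.3/1000 × 0.948 = 0.11310
  24: 1 × 135.8/1000 × 0.930 = 0.12629
  25: 1 × 143.6/1000 × 0.915 = 0.13139
  26: 1 × 184.0/1000 × 0.898 = 0.16523
  27: 1 × 158.3/1000 × 0.882 = 0.13962
  28: 1 × 159.9/1000 × 0.874 = 0.13975
  29: 1 × 168.0/1000 × 0.858 = 0.14414
  30: 1 × 168.1/1000 × 0.842 = 0.14154
Sum = 1.27551
NRR = 0.486 × 1.27551 = 0.61990
An NRR under 1 implies long-run decline under these rates.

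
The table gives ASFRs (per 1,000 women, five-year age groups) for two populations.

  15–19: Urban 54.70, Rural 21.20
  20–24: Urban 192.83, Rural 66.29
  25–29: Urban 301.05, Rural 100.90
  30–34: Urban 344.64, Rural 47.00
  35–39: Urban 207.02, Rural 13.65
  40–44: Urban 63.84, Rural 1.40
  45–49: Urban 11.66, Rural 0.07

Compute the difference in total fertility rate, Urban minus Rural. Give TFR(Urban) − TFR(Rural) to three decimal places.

Urban:
  Sum of ASFRs = 54.70 + 192.83 + 301.05 + 344.64 + 207.02 + 63.84 + 11.66 = 1175.74
  TFR = 5 × 1175.74 / 1000 = 5.8787
Rural:
  Sum of ASFRs = 21.20 + 66.29 + 100.90 + 47.00 + 13.65 + 1.40 + 0.07 = 250.51
  TFR = 5 × 250.51 / 1000 = 1.25255
Difference = 5.8787 − 1.25255 = 4.62615

4.626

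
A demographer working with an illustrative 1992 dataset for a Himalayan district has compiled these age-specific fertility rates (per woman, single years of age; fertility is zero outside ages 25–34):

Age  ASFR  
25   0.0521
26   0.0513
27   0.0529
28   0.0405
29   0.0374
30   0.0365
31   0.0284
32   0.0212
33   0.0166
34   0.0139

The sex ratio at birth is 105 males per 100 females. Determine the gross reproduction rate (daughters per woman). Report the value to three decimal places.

Proportion female at birth = 100 / (100 + 105) = 0.48780.
Sum of ASFRs = 0.0521 + 0.0513 + 0.0529 + 0.0405 + 0.0374 + 0.0365 + 0.0284 + 0.0212 + 0.0166 + 0.0139 = 0.3508
TFR = 0.3508
GRR = 0.48780 × 0.3508 = 0.17112

0.171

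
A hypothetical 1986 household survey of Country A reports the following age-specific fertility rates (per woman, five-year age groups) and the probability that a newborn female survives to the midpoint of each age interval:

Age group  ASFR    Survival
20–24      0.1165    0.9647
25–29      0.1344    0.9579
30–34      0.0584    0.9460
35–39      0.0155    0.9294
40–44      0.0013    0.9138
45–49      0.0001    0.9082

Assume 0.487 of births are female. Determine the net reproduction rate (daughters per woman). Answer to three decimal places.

0.760

Proportion female at birth = 0.487.
Weighting each age-specific rate by interval width and survival:
  20–24: 5 × 0.1165 × 0.9647 = 0.56194
  25–29: 5 × 0.1344 × 0.9579 = 0.64371
  30–34: 5 × 0.0584 × 0.9460 = 0.27623
  35–39: 5 × 0.0155 × 0.9294 = 0.07203
  40–44: 5 × 0.0013 × 0.9138 = 0.00594
  45–49: 5 × 0.0001 × 0.9082 = 0.00045
Sum = 1.56030
NRR = 0.487 × 1.56030 = 0.75987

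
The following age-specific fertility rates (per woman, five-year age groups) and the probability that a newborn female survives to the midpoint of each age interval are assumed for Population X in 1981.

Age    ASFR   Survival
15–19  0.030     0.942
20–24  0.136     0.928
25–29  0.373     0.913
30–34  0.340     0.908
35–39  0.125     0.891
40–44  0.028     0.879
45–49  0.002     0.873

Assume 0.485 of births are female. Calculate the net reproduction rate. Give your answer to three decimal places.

2.283

Proportion female at birth = 0.485.
Each age group contributes 5 × ASFR × survival:
  15–19: 5 × 0.030 × 0.942 = 0.14130
  20–24: 5 × 0.136 × 0.928 = 0.63104
  25–29: 5 × 0.373 × 0.913 = 1.70275
  30–34: 5 × 0.340 × 0.908 = 1.54360
  35–39: 5 × 0.125 × 0.891 = 0.55688
  40–44: 5 × 0.028 × 0.879 = 0.12306
  45–49: 5 × 0.002 × 0.873 = 0.00873
Sum = 4.70736
NRR = 0.485 × 4.70736 = 2.28307
An NRR exceeding 1 indicates intrinsic growth under these rates.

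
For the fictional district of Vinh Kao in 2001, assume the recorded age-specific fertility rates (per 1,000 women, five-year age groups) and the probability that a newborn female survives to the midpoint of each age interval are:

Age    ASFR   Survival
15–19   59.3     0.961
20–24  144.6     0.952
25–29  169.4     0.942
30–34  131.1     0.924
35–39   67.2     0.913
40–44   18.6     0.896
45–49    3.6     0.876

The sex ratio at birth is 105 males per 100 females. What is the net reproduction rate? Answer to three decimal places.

Proportion female at birth = 100 / (100 + 105) = 0.48780.
Per-age-group product (5 × ASFR × survival probability):
  15–19: 5 × 59.3/1000 × 0.961 = 0.28494
  20–24: 5 × 144.6/1000 × 0.952 = 0.68830
  25–29: 5 × 169.4/1000 × 0.942 = 0.79787
  30–34: 5 × 131.1/1000 × 0.924 = 0.60568
  35–39: 5 × 67.2/1000 × 0.913 = 0.30677
  40–44: 5 × 18.6/1000 × 0.896 = 0.08333
  45–49: 5 × 3.6/1000 × 0.876 = 0.01577
Sum = 2.78266
NRR = 0.48780 × 2.78266 = 1.35738

1.357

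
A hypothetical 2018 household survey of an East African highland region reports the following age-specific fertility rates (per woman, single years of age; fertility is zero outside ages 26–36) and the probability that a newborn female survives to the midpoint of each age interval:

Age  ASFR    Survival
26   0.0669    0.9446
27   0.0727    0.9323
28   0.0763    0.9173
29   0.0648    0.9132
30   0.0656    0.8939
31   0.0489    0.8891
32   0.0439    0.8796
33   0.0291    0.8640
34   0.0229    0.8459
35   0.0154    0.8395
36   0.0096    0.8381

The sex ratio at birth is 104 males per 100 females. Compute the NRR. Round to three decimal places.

0.229

Proportion female at birth = 100 / (100 + 104) = 0.49020.
Survival-weighted fertility by age (1·fₓ·Sₓ):
  26: 1 × 0.0669 × 0.9446 = 0.06319
  27: 1 × 0.0727 × 0.9323 = 0.06778
  28: 1 × 0.0763 × 0.9173 = 0.06999
  29: 1 × 0.0648 × 0.9132 = 0.05918
  30: 1 × 0.0656 × 0.8939 = 0.05864
  31: 1 × 0.0489 × 0.8891 = 0.04348
  32: 1 × 0.0439 × 0.8796 = 0.03861
  33: 1 × 0.0291 × 0.8640 = 0.02514
  34: 1 × 0.0229 × 0.8459 = 0.01937
  35: 1 × 0.0154 × 0.8395 = 0.01293
  36: 1 × 0.0096 × 0.8381 = 0.00805
Sum = 0.46636
NRR = 0.49020 × 0.46636 = 0.22861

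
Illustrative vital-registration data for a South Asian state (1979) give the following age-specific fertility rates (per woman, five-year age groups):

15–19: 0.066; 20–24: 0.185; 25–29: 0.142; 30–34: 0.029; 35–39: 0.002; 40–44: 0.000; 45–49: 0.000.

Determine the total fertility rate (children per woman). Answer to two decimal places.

2.12

Sum of ASFRs = 0.066 + 0.185 + 0.142 + 0.029 + 0.002 + 0.000 + 0.000 = 0.424
TFR = 5 × 0.424 = 2.12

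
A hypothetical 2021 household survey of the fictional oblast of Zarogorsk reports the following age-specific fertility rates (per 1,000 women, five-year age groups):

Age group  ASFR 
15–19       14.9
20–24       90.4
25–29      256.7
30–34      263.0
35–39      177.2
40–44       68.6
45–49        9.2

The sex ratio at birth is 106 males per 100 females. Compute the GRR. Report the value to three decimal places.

2.136

Proportion female at birth = 100 / (100 + 106) = 0.48544.
Sum of ASFRs = 14.9 + 90.4 + 256.7 + 263.0 + 177.2 + 68.6 + 9.2 = 880.0
TFR = 5 × 880.0 / 1000 = 4.4
GRR = 0.48544 × 4.4 = 2.13594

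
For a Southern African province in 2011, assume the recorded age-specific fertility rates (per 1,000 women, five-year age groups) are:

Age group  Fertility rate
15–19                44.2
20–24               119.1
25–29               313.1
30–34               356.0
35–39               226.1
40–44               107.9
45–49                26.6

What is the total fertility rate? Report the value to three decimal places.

5.965

Sum of ASFRs = 44.2 + 119.1 + 313.1 + 356.0 + 226.1 + 107.9 + 26.6 = 1193.0
TFR = 5 × 1193.0 / 1000 = 5.965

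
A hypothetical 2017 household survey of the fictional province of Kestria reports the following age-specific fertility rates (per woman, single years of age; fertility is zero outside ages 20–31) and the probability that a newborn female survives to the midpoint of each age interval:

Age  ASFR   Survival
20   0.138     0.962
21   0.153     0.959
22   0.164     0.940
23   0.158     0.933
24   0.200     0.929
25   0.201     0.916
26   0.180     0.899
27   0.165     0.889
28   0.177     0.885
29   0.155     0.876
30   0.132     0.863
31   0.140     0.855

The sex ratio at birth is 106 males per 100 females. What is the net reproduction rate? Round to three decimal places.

Proportion female at birth = 100 / (100 + 106) = 0.48544.
Per-age-group product (1 × ASFR × survival probability):
  20: 1 × 0.138 × 0.962 = 0.13276
  21: 1 × 0.153 × 0.959 = 0.14673
  22: 1 × 0.164 × 0.940 = 0.15416
  23: 1 × 0.158 × 0.933 = 0.14741
  24: 1 × 0.200 × 0.929 = 0.18580
  25: 1 × 0.201 × 0.916 = 0.18412
  26: 1 × 0.180 × 0.899 = 0.16182
  27: 1 × 0.165 × 0.889 = 0.14669
  28: 1 × 0.177 × 0.885 = 0.15665
  29: 1 × 0.155 × 0.876 = 0.13578
  30: 1 × 0.132 × 0.863 = 0.11392
  31: 1 × 0.140 × 0.855 = 0.11970
Sum = 1.78554
NRR = 0.48544 × 1.78554 = 0.86677
An NRR under 1 implies long-run decline under these rates.

0.867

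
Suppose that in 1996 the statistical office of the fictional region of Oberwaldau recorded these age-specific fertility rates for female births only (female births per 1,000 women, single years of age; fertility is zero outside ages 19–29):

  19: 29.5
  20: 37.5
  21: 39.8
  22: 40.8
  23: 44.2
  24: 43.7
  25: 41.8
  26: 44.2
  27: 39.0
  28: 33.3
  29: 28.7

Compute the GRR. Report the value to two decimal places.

Sum of female ASFRs = 29.5 + 37.5 + 39.8 + 40.8 + 44.2 + 43.7 + 41.8 + 44.2 + 39.0 + 33.3 + 28.7 = 422.5
GRR = 422.5 / 1000 = 0.4225

0.42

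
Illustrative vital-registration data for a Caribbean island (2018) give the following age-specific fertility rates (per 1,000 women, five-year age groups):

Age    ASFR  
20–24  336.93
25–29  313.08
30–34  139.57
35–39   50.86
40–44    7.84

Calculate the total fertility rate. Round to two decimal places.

4.24

Sum of ASFRs = 336.93 + 313.08 + 139.57 + 50.86 + 7.84 = 848.28
TFR = 5 × 848.28 / 1000 = 4.2414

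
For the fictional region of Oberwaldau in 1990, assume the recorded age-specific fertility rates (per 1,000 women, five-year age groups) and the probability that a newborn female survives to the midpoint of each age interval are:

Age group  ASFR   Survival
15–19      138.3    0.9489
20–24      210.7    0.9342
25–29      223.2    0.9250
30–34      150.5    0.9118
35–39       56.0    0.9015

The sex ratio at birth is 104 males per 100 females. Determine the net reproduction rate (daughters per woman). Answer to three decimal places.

Proportion female at birth = 100 / (100 + 104) = 0.49020.
Each age group contributes 5 × ASFR × survival:
  15–19: 5 × 138.3/1000 × 0.9489 = 0.65616
  20–24: 5 × 210.7/1000 × 0.9342 = 0.98418
  25–29: 5 × 223.2/1000 × 0.9250 = 1.03230
  30–34: 5 × 150.5/1000 × 0.9118 = 0.68613
  35–39: 5 × 56.0/1000 × 0.9015 = 0.25242
Sum = 3.61119
NRR = 0.49020 × 3.61119 = 1.77021

1.770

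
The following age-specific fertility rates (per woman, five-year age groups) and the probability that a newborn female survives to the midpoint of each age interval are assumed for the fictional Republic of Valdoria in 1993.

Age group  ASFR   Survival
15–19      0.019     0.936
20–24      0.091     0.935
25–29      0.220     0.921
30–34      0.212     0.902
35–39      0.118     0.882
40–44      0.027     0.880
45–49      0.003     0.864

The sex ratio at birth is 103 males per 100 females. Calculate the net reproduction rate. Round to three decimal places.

Proportion female at birth = 100 / (100 + 103) = 0.49261.
Each age group contributes 5 × ASFR × survival:
  15–19: 5 × 0.019 × 0.936 = 0.08892
  20–24: 5 × 0.091 × 0.935 = 0.42543
  25–29: 5 × 0.220 × 0.921 = 1.01310
  30–34: 5 × 0.212 × 0.902 = 0.95612
  35–39: 5 × 0.118 × 0.882 = 0.52038
  40–44: 5 × 0.027 × 0.880 = 0.11880
  45–49: 5 × 0.003 × 0.864 = 0.01296
Sum = 3.13571
NRR = 0.49261 × 3.13571 = 1.54468
An NRR exceeding 1 indicates intrinsic growth under these rates.

1.545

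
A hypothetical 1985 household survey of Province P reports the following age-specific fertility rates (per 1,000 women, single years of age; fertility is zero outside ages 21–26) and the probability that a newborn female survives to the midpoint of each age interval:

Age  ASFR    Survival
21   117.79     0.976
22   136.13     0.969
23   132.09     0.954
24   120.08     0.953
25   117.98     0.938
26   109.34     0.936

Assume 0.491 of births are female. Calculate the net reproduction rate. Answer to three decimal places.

0.344

Proportion female at birth = 0.491.
Weighting each age-specific rate by interval width and survival:
  21: 1 × 117.79/1000 × 0.976 = 0.11496
  22: 1 × 136.13/1000 × 0.969 = 0.13191
  23: 1 × 132.09/1000 × 0.954 = 0.12601
  24: 1 × 120.08/1000 × 0.953 = 0.11444
  25: 1 × 117.98/1000 × 0.938 = 0.11067
  26: 1 × 109.34/1000 × 0.936 = 0.10234
Sum = 0.70033
NRR = 0.491 × 0.70033 = 0.34386
With NRR below 1 the population is below replacement fertility.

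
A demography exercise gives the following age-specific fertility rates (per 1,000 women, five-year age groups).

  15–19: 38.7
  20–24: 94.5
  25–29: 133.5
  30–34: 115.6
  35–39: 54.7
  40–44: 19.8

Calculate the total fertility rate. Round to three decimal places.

Sum of ASFRs = 38.7 + 94.5 + 133.5 + 115.6 + 54.7 + 19.8 = 456.8
TFR = 5 × 456.8 / 1000 = 2.284

2.284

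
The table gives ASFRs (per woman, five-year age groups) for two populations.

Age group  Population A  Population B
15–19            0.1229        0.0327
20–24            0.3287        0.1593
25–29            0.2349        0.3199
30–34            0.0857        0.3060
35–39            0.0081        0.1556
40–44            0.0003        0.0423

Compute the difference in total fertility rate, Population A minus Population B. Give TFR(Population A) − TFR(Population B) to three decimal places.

-1.176

Population A:
  Sum of ASFRs = 0.1229 + 0.3287 + 0.2349 + 0.0857 + 0.0081 + 0.0003 = 0.7806
  TFR = 5 × 0.7806 = 3.903
Population B:
  Sum of ASFRs = 0.0327 + 0.1593 + 0.3199 + 0.3060 + 0.1556 + 0.0423 = 1.0158
  TFR = 5 × 1.0158 = 5.079
Difference = 3.903 − 5.079 = -1.176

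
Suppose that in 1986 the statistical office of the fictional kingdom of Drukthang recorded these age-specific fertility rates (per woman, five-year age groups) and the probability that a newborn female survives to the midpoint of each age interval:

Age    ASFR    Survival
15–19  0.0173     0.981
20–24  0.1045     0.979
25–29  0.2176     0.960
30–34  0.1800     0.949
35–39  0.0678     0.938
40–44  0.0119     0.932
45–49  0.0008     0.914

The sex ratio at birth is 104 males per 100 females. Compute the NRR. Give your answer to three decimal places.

1.408

Proportion female at birth = 100 / (100 + 104) = 0.49020.
Per-age-group product (5 × ASFR × survival probability):
  15–19: 5 × 0.0173 × 0.981 = 0.08486
  20–24: 5 × 0.1045 × 0.979 = 0.51153
  25–29: 5 × 0.2176 × 0.960 = 1.04448
  30–34: 5 × 0.1800 × 0.949 = 0.85410
  35–39: 5 × 0.0678 × 0.938 = 0.31798
  40–44: 5 × 0.0119 × 0.932 = 0.05545
  45–49: 5 × 0.0008 × 0.914 = 0.00366
Sum = 2.87206
NRR = 0.49020 × 2.87206 = 1.40788
NRR > 1, so each generation more than replaces itself.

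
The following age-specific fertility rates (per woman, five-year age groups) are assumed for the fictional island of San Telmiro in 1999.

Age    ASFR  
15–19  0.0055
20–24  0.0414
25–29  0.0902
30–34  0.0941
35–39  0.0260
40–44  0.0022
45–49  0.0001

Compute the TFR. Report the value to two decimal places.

Sum of ASFRs = 0.0055 + 0.0414 + 0.0902 + 0.0941 + 0.0260 + 0.0022 + 0.0001 = 0.2595
TFR = 5 × 0.2595 = 1.2975

1.30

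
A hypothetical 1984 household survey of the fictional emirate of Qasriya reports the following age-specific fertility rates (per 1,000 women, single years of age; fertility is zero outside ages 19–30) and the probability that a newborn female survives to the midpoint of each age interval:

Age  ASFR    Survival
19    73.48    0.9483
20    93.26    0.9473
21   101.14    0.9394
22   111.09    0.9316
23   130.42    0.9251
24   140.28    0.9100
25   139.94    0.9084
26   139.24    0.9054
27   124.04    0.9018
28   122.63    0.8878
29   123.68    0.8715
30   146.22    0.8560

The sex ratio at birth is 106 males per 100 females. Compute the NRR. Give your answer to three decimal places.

0.637

Proportion female at birth = 100 / (100 + 106) = 0.48544.
Weighting each age-specific rate by interval width and survival:
  19: 1 × 73.48/1000 × 0.9483 = 0.06968
  20: 1 × 93.26/1000 × 0.9473 = 0.08835
  21: 1 × 101.14/1000 × 0.9394 = 0.09501
  22: 1 × 111.09/1000 × 0.9316 = 0.10349
  23: 1 × 130.42/1000 × 0.9251 = 0.12065
  24: 1 × 140.28/1000 × 0.9100 = 0.12765
  25: 1 × 139.94/1000 × 0.9084 = 0.12712
  26: 1 × 139.24/1000 × 0.9054 = 0.12607
  27: 1 × 124.04/1000 × 0.9018 = 0.11186
  28: 1 × 122.63/1000 × 0.8878 = 0.10887
  29: 1 × 123.68/1000 × 0.8715 = 0.10779
  30: 1 × 146.22/1000 × 0.8560 = 0.12516
Sum = 1.31170
NRR = 0.48544 × 1.31170 = 0.63675
An NRR under 1 implies long-run decline under these rates.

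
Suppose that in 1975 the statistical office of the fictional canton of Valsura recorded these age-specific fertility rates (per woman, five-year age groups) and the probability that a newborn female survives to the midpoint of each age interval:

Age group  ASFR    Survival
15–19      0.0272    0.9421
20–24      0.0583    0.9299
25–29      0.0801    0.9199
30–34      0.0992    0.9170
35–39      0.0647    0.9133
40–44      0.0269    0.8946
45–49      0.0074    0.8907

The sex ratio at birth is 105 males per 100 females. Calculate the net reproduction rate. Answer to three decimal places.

0.815

Proportion female at birth = 100 / (100 + 105) = 0.48780.
Survival-weighted fertility by age (5·fₓ·Sₓ):
  15–19: 5 × 0.0272 × 0.9421 = 0.12813
  20–24: 5 × 0.0583 × 0.9299 = 0.27107
  25–29: 5 × 0.0801 × 0.9199 = 0.36842
  30–34: 5 × 0.0992 × 0.9170 = 0.45483
  35–39: 5 × 0.0647 × 0.9133 = 0.29545
  40–44: 5 × 0.0269 × 0.8946 = 0.12032
  45–49: 5 × 0.0074 × 0.8907 = 0.03296
Sum = 1.67118
NRR = 0.48780 × 1.67118 = 0.81520
NRR < 1, so the cohort does not fully replace itself.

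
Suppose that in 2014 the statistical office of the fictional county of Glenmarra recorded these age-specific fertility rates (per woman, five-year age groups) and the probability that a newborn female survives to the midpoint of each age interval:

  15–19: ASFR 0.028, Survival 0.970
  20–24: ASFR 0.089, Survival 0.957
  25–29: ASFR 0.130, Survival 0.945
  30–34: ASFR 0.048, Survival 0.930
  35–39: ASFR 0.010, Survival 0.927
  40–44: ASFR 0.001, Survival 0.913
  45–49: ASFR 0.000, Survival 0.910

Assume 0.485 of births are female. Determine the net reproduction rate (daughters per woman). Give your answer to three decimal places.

0.703

Proportion female at birth = 0.485.
Per-age-group product (5 × ASFR × survival probability):
  15–19: 5 × 0.028 × 0.970 = 0.13580
  20–24: 5 × 0.089 × 0.957 = 0.42587
  25–29: 5 × 0.130 × 0.945 = 0.61425
  30–34: 5 × 0.048 × 0.930 = 0.22320
  35–39: 5 × 0.010 × 0.927 = 0.04635
  40–44: 5 × 0.001 × 0.913 = 0.00457
  45–49: 5 × 0.000 × 0.910 = 0.00000
Sum = 1.45004
NRR = 0.485 × 1.45004 = 0.70327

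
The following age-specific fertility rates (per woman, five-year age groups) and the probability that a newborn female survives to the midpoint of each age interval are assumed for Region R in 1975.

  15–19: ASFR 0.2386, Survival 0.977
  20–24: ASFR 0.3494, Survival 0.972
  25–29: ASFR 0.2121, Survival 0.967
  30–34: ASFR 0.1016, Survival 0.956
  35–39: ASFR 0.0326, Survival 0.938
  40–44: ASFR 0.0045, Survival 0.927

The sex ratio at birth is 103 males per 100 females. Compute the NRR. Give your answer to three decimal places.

Proportion female at birth = 100 / (100 + 103) = 0.49261.
Weighting each age-specific rate by interval width and survival:
  15–19: 5 × 0.2386 × 0.977 = 1.16556
  20–24: 5 × 0.3494 × 0.972 = 1.69808
  25–29: 5 × 0.2121 × 0.967 = 1.02550
  30–34: 5 × 0.1016 × 0.956 = 0.48565
  35–39: 5 × 0.0326 × 0.938 = 0.15289
  40–44: 5 × 0.0045 × 0.927 = 0.02086
Sum = 4.54854
NRR = 0.49261 × 4.54854 = 2.24066

2.241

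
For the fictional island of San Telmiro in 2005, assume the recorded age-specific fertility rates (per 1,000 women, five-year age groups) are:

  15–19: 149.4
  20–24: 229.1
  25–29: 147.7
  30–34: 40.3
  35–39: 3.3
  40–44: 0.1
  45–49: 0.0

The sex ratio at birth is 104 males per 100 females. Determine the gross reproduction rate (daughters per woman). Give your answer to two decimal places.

1.40

Proportion female at birth = 100 / (100 + 104) = 0.49020.
Sum of ASFRs = 149.4 + 229.1 + 147.7 + 40.3 + 3.3 + 0.1 + 0.0 = 569.9
TFR = 5 × 569.9 / 1000 = 2.8495
GRR = 0.49020 × 2.8495 = 1.39682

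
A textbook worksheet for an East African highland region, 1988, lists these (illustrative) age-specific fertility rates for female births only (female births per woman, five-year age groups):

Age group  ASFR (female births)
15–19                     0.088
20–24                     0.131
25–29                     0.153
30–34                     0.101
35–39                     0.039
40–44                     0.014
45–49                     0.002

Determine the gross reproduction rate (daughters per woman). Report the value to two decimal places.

Sum of female ASFRs = 0.088 + 0.131 + 0.153 + 0.101 + 0.039 + 0.014 + 0.002 = 0.528
GRR = 5 × 0.528 = 2.64

2.64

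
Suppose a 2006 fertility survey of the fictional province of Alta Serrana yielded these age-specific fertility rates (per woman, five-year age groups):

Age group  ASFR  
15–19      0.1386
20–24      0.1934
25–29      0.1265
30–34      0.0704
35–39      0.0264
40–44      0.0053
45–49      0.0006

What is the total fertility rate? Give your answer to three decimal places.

Sum of ASFRs = 0.1386 + 0.1934 + 0.1265 + 0.0704 + 0.0264 + 0.0053 + 0.0006 = 0.5612
TFR = 5 × 0.5612 = 2.806

2.806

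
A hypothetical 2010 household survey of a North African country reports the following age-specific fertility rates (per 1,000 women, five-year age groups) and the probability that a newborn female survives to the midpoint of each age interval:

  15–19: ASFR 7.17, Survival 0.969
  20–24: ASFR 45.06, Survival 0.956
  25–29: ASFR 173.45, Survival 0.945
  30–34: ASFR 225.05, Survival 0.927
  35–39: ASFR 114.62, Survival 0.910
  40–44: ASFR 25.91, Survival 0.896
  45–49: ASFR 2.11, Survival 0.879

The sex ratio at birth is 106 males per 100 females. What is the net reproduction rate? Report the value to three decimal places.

1.340

Proportion female at birth = 100 / (100 + 106) = 0.48544.
Each age group contributes 5 × ASFR × survival:
  15–19: 5 × 7.17/1000 × 0.969 = 0.03474
  20–24: 5 × 45.06/1000 × 0.956 = 0.21539
  25–29: 5 × 173.45/1000 × 0.945 = 0.81955
  30–34: 5 × 225.05/1000 × 0.927 = 1.04311
  35–39: 5 × 114.62/1000 × 0.910 = 0.52152
  40–44: 5 × 25.91/1000 × 0.896 = 0.11608
  45–49: 5 × 2.11/1000 × 0.879 = 0.00927
Sum = 2.75966
NRR = 0.48544 × 2.75966 = 1.33965
NRR > 1, so each generation more than replaces itself.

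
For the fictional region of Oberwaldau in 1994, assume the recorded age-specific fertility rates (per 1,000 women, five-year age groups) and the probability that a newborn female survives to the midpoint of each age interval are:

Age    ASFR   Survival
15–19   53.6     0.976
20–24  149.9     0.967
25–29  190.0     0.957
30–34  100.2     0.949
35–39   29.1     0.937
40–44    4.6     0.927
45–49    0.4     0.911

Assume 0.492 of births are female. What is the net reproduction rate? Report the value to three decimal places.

Proportion female at birth = 0.492.
Survival-weighted fertility by age (5·fₓ·Sₓ):
  15–19: 5 × 53.6/1000 × 0.976 = 0.26157
  20–24: 5 × 149.9/1000 × 0.967 = 0.72477
  25–29: 5 × 190.0/1000 × 0.957 = 0.90915
  30–34: 5 × 100.2/1000 × 0.949 = 0.47545
  35–39: 5 × 29.1/1000 × 0.937 = 0.13633
  40–44: 5 × 4.6/1000 × 0.927 = 0.02132
  45–49: 5 × 0.4/1000 × 0.911 = 0.00182
Sum = 2.53041
NRR = 0.492 × 2.53041 = 1.24496
With NRR above 1 the population is above replacement fertility.

1.245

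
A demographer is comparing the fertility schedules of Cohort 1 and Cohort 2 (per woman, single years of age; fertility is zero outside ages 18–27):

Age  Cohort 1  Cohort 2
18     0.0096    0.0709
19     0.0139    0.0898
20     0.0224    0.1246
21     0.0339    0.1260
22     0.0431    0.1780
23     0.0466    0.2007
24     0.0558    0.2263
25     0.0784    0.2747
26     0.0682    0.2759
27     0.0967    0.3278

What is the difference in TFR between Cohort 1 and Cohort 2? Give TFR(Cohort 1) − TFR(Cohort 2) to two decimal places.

Cohort 1:
  Sum of ASFRs = 0.0096 + 0.0139 + 0.0224 + 0.0339 + 0.0431 + 0.0466 + 0.0558 + 0.0784 + 0.0682 + 0.0967 = 0.4686
  TFR = 0.4686
Cohort 2:
  Sum of ASFRs = 0.0709 + 0.0898 + 0.1246 + 0.1260 + 0.1780 + 0.2007 + 0.2263 + 0.2747 + 0.2759 + 0.3278 = 1.8947
  TFR = 1.8947
Difference = 0.4686 − 1.8947 = -1.4261

-1.43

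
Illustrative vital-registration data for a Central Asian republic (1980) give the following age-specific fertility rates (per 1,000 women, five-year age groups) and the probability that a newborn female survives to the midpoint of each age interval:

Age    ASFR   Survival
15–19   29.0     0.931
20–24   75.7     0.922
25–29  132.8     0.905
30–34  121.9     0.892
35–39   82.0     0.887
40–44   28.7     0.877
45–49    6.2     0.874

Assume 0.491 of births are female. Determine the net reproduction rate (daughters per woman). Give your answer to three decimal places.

1.053

Proportion female at birth = 0.491.
Each age group contributes 5 × ASFR × survival:
  15–19: 5 × 29.0/1000 × 0.931 = 0.13500
  20–24: 5 × 75.7/1000 × 0.922 = 0.34898
  25–29: 5 × 132.8/1000 × 0.905 = 0.60092
  30–34: 5 × 121.9/1000 × 0.892 = 0.54367
  35–39: 5 × 82.0/1000 × 0.887 = 0.36367
  40–44: 5 × 28.7/1000 × 0.877 = 0.12585
  45–49: 5 × 6.2/1000 × 0.874 = 0.02709
Sum = 2.14518
NRR = 0.491 × 2.14518 = 1.05328
With NRR above 1 the population is above replacement fertility.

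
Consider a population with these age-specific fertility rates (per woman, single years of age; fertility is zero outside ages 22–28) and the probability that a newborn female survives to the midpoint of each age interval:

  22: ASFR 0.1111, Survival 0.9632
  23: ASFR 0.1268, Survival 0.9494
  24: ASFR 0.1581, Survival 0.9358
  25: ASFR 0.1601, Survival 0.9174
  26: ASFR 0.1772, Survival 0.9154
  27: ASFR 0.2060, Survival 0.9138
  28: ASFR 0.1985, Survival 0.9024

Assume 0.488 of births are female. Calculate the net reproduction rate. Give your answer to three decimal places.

Proportion female at birth = 0.488.
Survival-weighted fertility by age (1·fₓ·Sₓ):
  22: 1 × 0.1111 × 0.9632 = 0.10701
  23: 1 × 0.1268 × 0.9494 = 0.12038
  24: 1 × 0.1581 × 0.9358 = 0.14795
  25: 1 × 0.1601 × 0.9174 = 0.14688
  26: 1 × 0.1772 × 0.9154 = 0.16221
  27: 1 × 0.2060 × 0.9138 = 0.18824
  28: 1 × 0.1985 × 0.9024 = 0.17913
Sum = 1.05180
NRR = 0.488 × 1.05180 = 0.51328

0.513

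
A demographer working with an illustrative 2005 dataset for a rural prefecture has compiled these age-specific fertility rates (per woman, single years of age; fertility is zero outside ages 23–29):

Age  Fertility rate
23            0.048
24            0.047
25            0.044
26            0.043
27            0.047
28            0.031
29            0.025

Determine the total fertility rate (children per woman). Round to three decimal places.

Sum of ASFRs = 0.048 + 0.047 + 0.044 + 0.043 + 0.047 + 0.031 + 0.025 = 0.285
TFR = 0.285

0.285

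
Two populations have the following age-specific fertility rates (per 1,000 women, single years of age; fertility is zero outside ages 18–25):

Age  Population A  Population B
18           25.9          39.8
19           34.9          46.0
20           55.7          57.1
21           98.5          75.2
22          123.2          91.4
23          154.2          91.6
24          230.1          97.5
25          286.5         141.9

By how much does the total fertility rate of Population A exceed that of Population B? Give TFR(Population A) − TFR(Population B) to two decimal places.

0.37

Population A:
  Sum of ASFRs = 25.9 + 34.9 + 55.7 + 98.5 + 123.2 + 154.2 + 230.1 + 286.5 = 1009.0
  TFR = 1009.0 / 1000 = 1.009
Population B:
  Sum of ASFRs = 39.8 + 46.0 + 57.1 + 75.2 + 91.4 + 91.6 + 97.5 + 141.9 = 640.5
  TFR = 640.5 / 1000 = 0.6405
Difference = 1.009 − 0.6405 = 0.3685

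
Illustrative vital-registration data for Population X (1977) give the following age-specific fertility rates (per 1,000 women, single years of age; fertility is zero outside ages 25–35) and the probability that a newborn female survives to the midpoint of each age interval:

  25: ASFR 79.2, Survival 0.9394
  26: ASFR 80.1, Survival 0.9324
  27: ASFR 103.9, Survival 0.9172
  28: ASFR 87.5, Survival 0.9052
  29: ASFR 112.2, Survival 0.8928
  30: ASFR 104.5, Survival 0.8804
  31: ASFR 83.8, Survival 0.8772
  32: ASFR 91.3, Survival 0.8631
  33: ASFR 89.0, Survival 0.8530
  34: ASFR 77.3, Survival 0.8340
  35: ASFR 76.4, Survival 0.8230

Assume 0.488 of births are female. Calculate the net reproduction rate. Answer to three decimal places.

0.425

Proportion female at birth = 0.488.
Weighting each age-specific rate by interval width and survival:
  25: 1 × 79.2/1000 × 0.9394 = 0.07440
  26: 1 × 80.1/1000 × 0.9324 = 0.07469
  27: 1 × 103.9/1000 × 0.9172 = 0.09530
  28: 1 × 87.5/1000 × 0.9052 = 0.07921
  29: 1 × 112.2/1000 × 0.8928 = 0.10017
  30: 1 × 104.5/1000 × 0.8804 = 0.09200
  31: 1 × 83.8/1000 × 0.8772 = 0.07351
  32: 1 × 91.3/1000 × 0.8631 = 0.07880
  33: 1 × 89.0/1000 × 0.8530 = 0.07592
  34: 1 × 77.3/1000 × 0.8340 = 0.06447
  35: 1 × 76.4/1000 × 0.8230 = 0.06288
Sum = 0.87135
NRR = 0.488 × 0.87135 = 0.42522
NRR < 1, so the cohort does not fully replace itself.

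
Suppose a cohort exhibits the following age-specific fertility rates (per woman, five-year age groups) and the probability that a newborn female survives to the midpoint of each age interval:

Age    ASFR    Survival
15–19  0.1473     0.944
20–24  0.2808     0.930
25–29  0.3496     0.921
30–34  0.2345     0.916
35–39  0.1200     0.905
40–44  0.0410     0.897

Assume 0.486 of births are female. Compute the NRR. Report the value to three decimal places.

Proportion female at birth = 0.486.
Survival-weighted fertility by age (5·fₓ·Sₓ):
  15–19: 5 × 0.1473 × 0.944 = 0.69526
  20–24: 5 × 0.2808 × 0.930 = 1.30572
  25–29: 5 × 0.3496 × 0.921 = 1.60991
  30–34: 5 × 0.2345 × 0.916 = 1.07401
  35–39: 5 × 0.1200 × 0.905 = 0.54300
  40–44: 5 × 0.0410 × 0.897 = 0.18389
Sum = 5.41179
NRR = 0.486 × 5.41179 = 2.63013
NRR > 1, so each generation more than replaces itself.

2.630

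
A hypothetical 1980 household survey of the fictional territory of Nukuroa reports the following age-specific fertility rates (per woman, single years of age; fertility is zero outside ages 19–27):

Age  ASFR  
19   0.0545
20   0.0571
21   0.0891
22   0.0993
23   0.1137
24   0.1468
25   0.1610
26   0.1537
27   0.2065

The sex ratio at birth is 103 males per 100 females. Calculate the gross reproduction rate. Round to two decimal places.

Proportion female at birth = 100 / (100 + 103) = 0.49261.
Sum of ASFRs = 0.0545 + 0.0571 + 0.0891 + 0.0993 + 0.1137 + 0.1468 + 0.1610 + 0.1537 + 0.2065 = 1.0817
TFR = 1.0817
GRR = 0.49261 × 1.0817 = 0.53286

0.53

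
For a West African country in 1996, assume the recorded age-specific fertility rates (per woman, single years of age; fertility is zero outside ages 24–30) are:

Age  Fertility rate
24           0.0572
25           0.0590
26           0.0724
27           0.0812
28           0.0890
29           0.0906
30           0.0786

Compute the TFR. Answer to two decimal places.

Sum of ASFRs = 0.0572 + 0.0590 + 0.0724 + 0.0812 + 0.0890 + 0.0906 + 0.0786 = 0.5280
TFR = 0.528

0.53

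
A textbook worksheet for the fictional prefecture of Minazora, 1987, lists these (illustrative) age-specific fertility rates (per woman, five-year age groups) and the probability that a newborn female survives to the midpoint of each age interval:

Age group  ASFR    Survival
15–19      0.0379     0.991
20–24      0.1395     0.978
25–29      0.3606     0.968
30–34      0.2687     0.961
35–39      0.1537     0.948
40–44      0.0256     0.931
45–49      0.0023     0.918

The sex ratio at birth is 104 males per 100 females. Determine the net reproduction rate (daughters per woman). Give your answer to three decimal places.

Proportion female at birth = 100 / (100 + 104) = 0.49020.
Each age group contributes 5 × ASFR × survival:
  15–19: 5 × 0.0379 × 0.991 = 0.18779
  20–24: 5 × 0.1395 × 0.978 = 0.68216
  25–29: 5 × 0.3606 × 0.968 = 1.74530
  30–34: 5 × 0.2687 × 0.961 = 1.29110
  35–39: 5 × 0.1537 × 0.948 = 0.72854
  40–44: 5 × 0.0256 × 0.931 = 0.11917
  45–49: 5 × 0.0023 × 0.918 = 0.01056
Sum = 4.76462
NRR = 0.49020 × 4.76462 = 2.33562
An NRR exceeding 1 indicates intrinsic growth under these rates.

2.336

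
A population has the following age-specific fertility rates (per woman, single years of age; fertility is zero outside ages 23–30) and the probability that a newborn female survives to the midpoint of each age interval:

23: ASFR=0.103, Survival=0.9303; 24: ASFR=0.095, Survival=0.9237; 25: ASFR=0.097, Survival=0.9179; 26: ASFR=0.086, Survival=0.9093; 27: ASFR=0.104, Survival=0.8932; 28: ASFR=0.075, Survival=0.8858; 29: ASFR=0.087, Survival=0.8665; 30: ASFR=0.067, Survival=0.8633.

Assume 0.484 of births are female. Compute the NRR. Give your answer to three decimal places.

0.311

Proportion female at birth = 0.484.
Weighting each age-specific rate by interval width and survival:
  23: 1 × 0.103 × 0.9303 = 0.09582
  24: 1 × 0.095 × 0.9237 = 0.08775
  25: 1 × 0.097 × 0.9179 = 0.08904
  26: 1 × 0.086 × 0.9093 = 0.07820
  27: 1 × 0.104 × 0.8932 = 0.09289
  28: 1 × 0.075 × 0.8858 = 0.06644
  29: 1 × 0.087 × 0.8665 = 0.07539
  30: 1 × 0.067 × 0.8633 = 0.05784
Sum = 0.64337
NRR = 0.484 × 0.64337 = 0.31139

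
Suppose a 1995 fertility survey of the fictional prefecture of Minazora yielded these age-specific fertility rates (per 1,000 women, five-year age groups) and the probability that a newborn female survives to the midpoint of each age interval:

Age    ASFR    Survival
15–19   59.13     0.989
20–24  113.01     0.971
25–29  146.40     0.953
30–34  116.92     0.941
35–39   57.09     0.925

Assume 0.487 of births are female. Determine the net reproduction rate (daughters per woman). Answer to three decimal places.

1.146

Proportion female at birth = 0.487.
Weighting each age-specific rate by interval width and survival:
  15–19: 5 × 59.13/1000 × 0.989 = 0.29240
  20–24: 5 × 113.01/1000 × 0.971 = 0.54866
  25–29: 5 × 146.40/1000 × 0.953 = 0.69760
  30–34: 5 × 116.92/1000 × 0.941 = 0.55011
  35–39: 5 × 57.09/1000 × 0.925 = 0.26404
Sum = 2.35281
NRR = 0.487 × 2.35281 = 1.14582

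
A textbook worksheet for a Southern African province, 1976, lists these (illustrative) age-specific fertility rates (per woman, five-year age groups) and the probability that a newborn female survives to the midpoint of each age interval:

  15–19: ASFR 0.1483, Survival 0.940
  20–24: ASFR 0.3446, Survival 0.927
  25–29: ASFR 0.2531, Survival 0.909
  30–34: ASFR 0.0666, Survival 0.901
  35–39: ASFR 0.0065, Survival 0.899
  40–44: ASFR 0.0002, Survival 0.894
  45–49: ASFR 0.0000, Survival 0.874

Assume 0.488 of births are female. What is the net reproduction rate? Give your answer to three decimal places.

Proportion female at birth = 0.488.
Survival-weighted fertility by age (5·fₓ·Sₓ):
  15–19: 5 × 0.1483 × 0.940 = 0.69701
  20–24: 5 × 0.3446 × 0.927 = 1.59722
  25–29: 5 × 0.2531 × 0.909 = 1.15034
  30–34: 5 × 0.0666 × 0.901 = 0.30003
  35–39: 5 × 0.0065 × 0.899 = 0.02922
  40–44: 5 × 0.0002 × 0.894 = 0.00089
  45–49: 5 × 0.0000 × 0.874 = 0.00000
Sum = 3.77471
NRR = 0.488 × 3.77471 = 1.84206
An NRR exceeding 1 indicates intrinsic growth under these rates.

1.842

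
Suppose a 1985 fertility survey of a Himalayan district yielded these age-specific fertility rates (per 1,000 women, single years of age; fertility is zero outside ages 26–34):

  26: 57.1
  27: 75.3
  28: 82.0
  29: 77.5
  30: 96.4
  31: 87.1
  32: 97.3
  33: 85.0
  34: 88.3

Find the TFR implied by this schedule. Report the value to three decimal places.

Sum of ASFRs = 57.1 + 75.3 + 82.0 + 77.5 + 96.4 + 87.1 + 97.3 + 85.0 + 88.3 = 746.0
TFR = 746.0 / 1000 = 0.746

0.746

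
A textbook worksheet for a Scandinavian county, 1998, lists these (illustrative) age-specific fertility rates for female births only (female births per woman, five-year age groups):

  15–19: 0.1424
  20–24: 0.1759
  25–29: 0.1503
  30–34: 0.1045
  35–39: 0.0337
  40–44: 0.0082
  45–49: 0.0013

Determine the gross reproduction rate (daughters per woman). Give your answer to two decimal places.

Sum of female ASFRs = 0.1424 + 0.1759 + 0.1503 + 0.1045 + 0.0337 + 0.0082 + 0.0013 = 0.6163
GRR = 5 × 0.6163 = 3.0815

3.08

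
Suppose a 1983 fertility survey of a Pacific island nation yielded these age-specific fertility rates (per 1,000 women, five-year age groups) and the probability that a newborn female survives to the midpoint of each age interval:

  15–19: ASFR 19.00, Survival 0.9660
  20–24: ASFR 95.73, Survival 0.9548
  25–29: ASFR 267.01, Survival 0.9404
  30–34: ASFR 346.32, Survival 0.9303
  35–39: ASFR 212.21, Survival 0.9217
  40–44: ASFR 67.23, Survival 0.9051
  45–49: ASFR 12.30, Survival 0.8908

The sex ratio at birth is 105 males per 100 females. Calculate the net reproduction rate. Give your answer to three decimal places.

2.318

Proportion female at birth = 100 / (100 + 105) = 0.48780.
Each age group contributes 5 × ASFR × survival:
  15–19: 5 × 19.00/1000 × 0.9660 = 0.09177
  20–24: 5 × 95.73/1000 × 0.9548 = 0.45702
  25–29: 5 × 267.01/1000 × 0.9404 = 1.25548
  30–34: 5 × 346.32/1000 × 0.9303 = 1.61091
  35–39: 5 × 212.21/1000 × 0.9217 = 0.97797
  40–44: 5 × 67.23/1000 × 0.9051 = 0.30425
  45–49: 5 × 12.30/1000 × 0.8908 = 0.05478
Sum = 4.75218
NRR = 0.48780 × 4.75218 = 2.31811
An NRR exceeding 1 indicates intrinsic growth under these rates.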